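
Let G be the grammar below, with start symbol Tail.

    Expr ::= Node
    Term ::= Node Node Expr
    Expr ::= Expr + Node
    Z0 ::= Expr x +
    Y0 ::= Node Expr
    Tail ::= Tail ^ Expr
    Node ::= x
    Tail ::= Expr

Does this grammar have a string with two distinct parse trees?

(Term, Y0, Z0 are unreachable from Tail, so their rules don't affect L(Tail).) Tail → Tail ^ Expr | Expr  ;  Expr → Expr + Node | Node  — a left-associative chain with Node at the bottom. Each string factors uniquely by precedence.

Unambiguous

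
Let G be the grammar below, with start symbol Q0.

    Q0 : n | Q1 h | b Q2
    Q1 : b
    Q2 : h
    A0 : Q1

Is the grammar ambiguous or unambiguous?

Witness: b h

Derivation 1: Q0 ⇒ Q1 h ⇒ b h
Derivation 2: Q0 ⇒ b Q2 ⇒ b h

Two distinct leftmost derivations for the same string.

Ambiguous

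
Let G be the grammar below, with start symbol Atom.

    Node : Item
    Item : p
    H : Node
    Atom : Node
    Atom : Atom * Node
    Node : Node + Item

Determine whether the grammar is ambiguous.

(H is unreachable from Atom, so its rules don't affect L(Atom).) Atom → Atom * Node | Node  ;  Node → Node + Item | Item  — a left-associative chain with Item at the bottom. Each string factors uniquely by precedence.

Unambiguous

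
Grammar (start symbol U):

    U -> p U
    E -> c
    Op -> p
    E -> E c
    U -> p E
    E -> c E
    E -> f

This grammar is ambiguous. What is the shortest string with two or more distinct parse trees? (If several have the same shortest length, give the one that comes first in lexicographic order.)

length 2: no string has ≥2 trees
length 3: p c c has 2 parse trees

Two derivations of p c c:
  U ⇒ p E ⇒ p E c ⇒ p c c
  U ⇒ p E ⇒ p c E ⇒ p c c

p c c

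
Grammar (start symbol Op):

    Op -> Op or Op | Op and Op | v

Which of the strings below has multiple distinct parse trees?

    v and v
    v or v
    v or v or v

v and v: 1 tree
v or v: 1 tree
v or v or v: 2 trees

v or v or v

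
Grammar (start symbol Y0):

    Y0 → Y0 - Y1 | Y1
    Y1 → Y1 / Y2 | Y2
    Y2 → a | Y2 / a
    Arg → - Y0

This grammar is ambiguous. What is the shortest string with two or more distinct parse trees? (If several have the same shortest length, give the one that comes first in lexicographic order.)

length 1: no string has ≥2 trees
length 3: a / a has 2 parse trees

Two derivations of a / a:
  Y0 ⇒ Y1 ⇒ Y1 / Y2 ⇒ Y2 / Y2 ⇒ a / Y2 ⇒ a / a
  Y0 ⇒ Y1 ⇒ Y2 ⇒ Y2 / a ⇒ a / a

a / a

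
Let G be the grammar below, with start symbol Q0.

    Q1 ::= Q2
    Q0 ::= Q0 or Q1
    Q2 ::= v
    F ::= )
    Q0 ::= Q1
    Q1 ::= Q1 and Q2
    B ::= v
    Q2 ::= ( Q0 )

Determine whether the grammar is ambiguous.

Unambiguous

(F, B are unreachable from Q0, so their rules don't affect L(Q0).) This is a standard precedence ladder (Q0 over Q1 over Q2), with each level left-recursive on its own operator ('or' at Q0, 'and' at Q1). That structure is LR(1), hence unambiguous.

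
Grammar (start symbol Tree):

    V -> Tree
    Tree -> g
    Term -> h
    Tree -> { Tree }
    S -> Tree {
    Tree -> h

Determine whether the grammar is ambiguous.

Only Tree is reachable from Tree; ignoring the rest: L(Tree) is { openⁿ atom closeⁿ : n ≥ 0 }. The bracket depth fixes n, and the derivation is forced at every step.

Unambiguous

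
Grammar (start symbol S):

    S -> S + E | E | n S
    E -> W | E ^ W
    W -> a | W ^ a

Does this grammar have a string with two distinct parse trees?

Witness: a ^ a

Derivation 1: S ⇒ E ⇒ W ⇒ W ^ a ⇒ a ^ a
Derivation 2: S ⇒ E ⇒ E ^ W ⇒ W ^ W ⇒ a ^ W ⇒ a ^ a

Two distinct leftmost derivations for the same string.

Ambiguous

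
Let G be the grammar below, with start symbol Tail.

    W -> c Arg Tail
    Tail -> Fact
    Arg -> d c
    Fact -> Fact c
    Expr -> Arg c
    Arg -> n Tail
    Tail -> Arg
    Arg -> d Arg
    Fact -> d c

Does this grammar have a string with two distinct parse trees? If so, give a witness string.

Ambiguous

Witness: d c

Derivation 1: Tail ⇒ Fact ⇒ d c
Derivation 2: Tail ⇒ Arg ⇒ d c

Two distinct leftmost derivations for the same string.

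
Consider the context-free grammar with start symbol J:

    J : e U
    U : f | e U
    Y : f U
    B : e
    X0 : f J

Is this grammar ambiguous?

Unambiguous

Only J, U are reachable from J; ignoring the rest: Restricted to the reachable nonterminals, every rule has the form A → t or A → t B, and no two rules for the same A share a first terminal. The grammar encodes a DFA — one run per string.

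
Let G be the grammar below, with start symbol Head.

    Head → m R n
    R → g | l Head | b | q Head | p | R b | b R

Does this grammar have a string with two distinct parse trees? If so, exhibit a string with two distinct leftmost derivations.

Witness: m b b n

Derivation 1: Head ⇒ m R n ⇒ m R b n ⇒ m b b n
Derivation 2: Head ⇒ m R n ⇒ m b R n ⇒ m b b n

Two distinct leftmost derivations for the same string.

Ambiguous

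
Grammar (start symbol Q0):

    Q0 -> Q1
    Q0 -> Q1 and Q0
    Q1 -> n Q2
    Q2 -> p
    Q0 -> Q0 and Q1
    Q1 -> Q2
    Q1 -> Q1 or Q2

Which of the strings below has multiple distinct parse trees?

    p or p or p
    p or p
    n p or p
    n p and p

n p and p

p or p or p: 1 tree
p or p: 1 tree
n p or p: 1 tree
n p and p: 2 trees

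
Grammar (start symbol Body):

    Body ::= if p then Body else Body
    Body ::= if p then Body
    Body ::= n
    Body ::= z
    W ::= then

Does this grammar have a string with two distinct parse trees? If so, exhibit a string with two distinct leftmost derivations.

Ambiguous

Witness: if p then if p then n else n

Derivation 1: Body ⇒ if p then Body else Body ⇒ if p then if p then Body else Body ⇒ if p then if p then n else Body ⇒ if p then if p then n else n
Derivation 2: Body ⇒ if p then Body ⇒ if p then if p then Body else Body ⇒ if p then if p then n else Body ⇒ if p then if p then n else n

Two distinct leftmost derivations for the same string.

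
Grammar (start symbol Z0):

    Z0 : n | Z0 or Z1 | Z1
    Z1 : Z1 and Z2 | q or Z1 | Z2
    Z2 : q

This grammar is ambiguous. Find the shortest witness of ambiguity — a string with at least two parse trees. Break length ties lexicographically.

q or q

length 1: no string has ≥2 trees
length 3: q or q has 2 parse trees

Two derivations of q or q:
  Z0 ⇒ Z0 or Z1 ⇒ Z1 or Z1 ⇒ Z2 or Z1 ⇒ q or Z1 ⇒ q or Z2 ⇒ q or q
  Z0 ⇒ Z1 ⇒ q or Z1 ⇒ q or Z2 ⇒ q or q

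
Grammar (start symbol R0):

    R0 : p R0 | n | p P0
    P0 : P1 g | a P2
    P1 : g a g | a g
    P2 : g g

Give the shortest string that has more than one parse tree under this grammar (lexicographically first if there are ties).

length 1: no string has ≥2 trees
length 2: no string has ≥2 trees
length 3: no string has ≥2 trees
length 4: p a g g has 2 parse trees

Two derivations of p a g g:
  R0 ⇒ p P0 ⇒ p P1 g ⇒ p a g g
  R0 ⇒ p P0 ⇒ p a P2 ⇒ p a g g

p a g g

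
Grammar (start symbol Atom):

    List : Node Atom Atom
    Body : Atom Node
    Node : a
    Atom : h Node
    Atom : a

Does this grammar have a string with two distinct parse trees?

(Body, List are unreachable from Atom, so their rules don't affect L(Atom).) Restricted to the reachable nonterminals, every rule has the form A → t or A → t B, and no two rules for the same A share a first terminal. The grammar encodes a DFA — one run per string.

Unambiguous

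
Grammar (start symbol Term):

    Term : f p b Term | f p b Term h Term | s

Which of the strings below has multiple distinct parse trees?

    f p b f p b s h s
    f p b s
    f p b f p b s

f p b f p b s h s

f p b f p b s h s: 2 trees
f p b s: 1 tree
f p b f p b s: 1 tree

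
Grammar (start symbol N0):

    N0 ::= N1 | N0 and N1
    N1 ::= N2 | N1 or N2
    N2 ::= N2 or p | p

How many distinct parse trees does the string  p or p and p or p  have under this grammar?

Parse trees for p or p and p or p:
  [N0 [N0 [N1 [N2 [N2 p] or p]]] and [N1 [N2 [N2 p] or p]]]
  [N0 [N0 [N1 [N2 [N2 p] or p]]] and [N1 [N1 [N2 p]] or [N2 p]]]
  [N0 [N0 [N1 [N1 [N2 p]] or [N2 p]]] and [N1 [N2 [N2 p] or p]]]
  [N0 [N0 [N1 [N1 [N2 p]] or [N2 p]]] and [N1 [N1 [N2 p]] or [N2 p]]]

4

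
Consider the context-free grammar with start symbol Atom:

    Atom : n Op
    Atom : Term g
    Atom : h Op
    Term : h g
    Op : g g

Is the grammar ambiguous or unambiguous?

Witness: h g g

Derivation 1: Atom ⇒ Term g ⇒ h g g
Derivation 2: Atom ⇒ h Op ⇒ h g g

Two distinct leftmost derivations for the same string.

Ambiguous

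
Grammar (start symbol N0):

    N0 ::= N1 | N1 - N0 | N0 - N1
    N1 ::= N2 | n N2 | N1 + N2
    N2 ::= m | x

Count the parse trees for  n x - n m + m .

Parse trees for n x - n m + m:
  [N0 [N1 n [N2 x]] - [N0 [N1 [N1 n [N2 m]] + [N2 m]]]]
  [N0 [N0 [N1 n [N2 x]]] - [N1 [N1 n [N2 m]] + [N2 m]]]

2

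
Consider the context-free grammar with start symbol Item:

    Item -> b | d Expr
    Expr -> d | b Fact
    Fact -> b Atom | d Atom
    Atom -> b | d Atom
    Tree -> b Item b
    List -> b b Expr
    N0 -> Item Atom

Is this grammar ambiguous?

Unambiguous

Only Item, Expr, Fact, Atom are reachable from Item; ignoring the rest: The reachable rules are right-linear with at most one rule per (nonterminal, next-terminal) pair. Each input token forces the next rule, so parsing is deterministic.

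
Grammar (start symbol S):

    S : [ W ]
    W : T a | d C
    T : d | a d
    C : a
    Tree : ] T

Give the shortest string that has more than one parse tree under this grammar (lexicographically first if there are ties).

[ d a ]

length 4: [ d a ] has 2 parse trees

Two derivations of [ d a ]:
  S ⇒ [ W ] ⇒ [ T a ] ⇒ [ d a ]
  S ⇒ [ W ] ⇒ [ d C ] ⇒ [ d a ]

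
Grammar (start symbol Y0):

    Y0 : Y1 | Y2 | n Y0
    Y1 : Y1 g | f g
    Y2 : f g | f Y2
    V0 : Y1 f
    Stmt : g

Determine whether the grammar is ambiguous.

Ambiguous

Witness: f g

Derivation 1: Y0 ⇒ Y1 ⇒ f g
Derivation 2: Y0 ⇒ Y2 ⇒ f g

Two distinct leftmost derivations for the same string.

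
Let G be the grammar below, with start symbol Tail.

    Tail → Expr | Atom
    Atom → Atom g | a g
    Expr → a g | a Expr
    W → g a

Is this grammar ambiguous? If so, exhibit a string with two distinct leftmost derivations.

Ambiguous

Witness: a g

Derivation 1: Tail ⇒ Expr ⇒ a g
Derivation 2: Tail ⇒ Atom ⇒ a g

Two distinct leftmost derivations for the same string.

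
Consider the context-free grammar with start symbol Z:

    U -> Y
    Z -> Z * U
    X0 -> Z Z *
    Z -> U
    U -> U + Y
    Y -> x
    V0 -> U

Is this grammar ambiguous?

(V0, X0 are unreachable from Z, so their rules don't affect L(Z).) This is a standard precedence ladder (Z over U over Y), with each level left-recursive on its own operator ('*' at Z, '+' at U). That structure is LR(1), hence unambiguous.

Unambiguous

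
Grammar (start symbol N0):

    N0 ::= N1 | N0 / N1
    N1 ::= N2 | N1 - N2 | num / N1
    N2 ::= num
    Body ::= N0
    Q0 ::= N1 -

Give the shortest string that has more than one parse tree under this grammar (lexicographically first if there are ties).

num / num

length 1: no string has ≥2 trees
length 3: num / num has 2 parse trees

Two derivations of num / num:
  N0 ⇒ N1 ⇒ num / N1 ⇒ num / N2 ⇒ num / num
  N0 ⇒ N0 / N1 ⇒ N1 / N1 ⇒ N2 / N1 ⇒ num / N1 ⇒ num / N2 ⇒ num / num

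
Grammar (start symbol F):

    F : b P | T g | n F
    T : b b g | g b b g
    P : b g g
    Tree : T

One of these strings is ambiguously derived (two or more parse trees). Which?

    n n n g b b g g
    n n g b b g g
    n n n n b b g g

n n n n b b g g

n n n g b b g g: 1 tree
n n g b b g g: 1 tree
n n n n b b g g: 2 trees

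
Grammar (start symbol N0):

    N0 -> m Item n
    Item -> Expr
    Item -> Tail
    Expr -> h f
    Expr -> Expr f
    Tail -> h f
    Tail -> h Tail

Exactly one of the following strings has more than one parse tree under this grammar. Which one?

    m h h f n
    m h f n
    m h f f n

m h h f n: 1 tree
m h f n: 2 trees
m h f f n: 1 tree

m h f n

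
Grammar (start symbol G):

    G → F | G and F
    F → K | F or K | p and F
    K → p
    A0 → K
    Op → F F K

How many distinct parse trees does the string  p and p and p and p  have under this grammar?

Parse trees for p and p and p and p:
  [G [F p and [F p and [F p and [F [K p]]]]]]
  [G [G [F [K p]]] and [F p and [F p and [F [K p]]]]]
  [G [G [F p and [F [K p]]]] and [F p and [F [K p]]]]
  [G [G [G [F [K p]]] and [F [K p]]] and [F p and [F [K p]]]]
  [G [G [F p and [F p and [F [K p]]]]] and [F [K p]]]
  [G [G [G [F [K p]]] and [F p and [F [K p]]]] and [F [K p]]]
  [G [G [G [F p and [F [K p]]]] and [F [K p]]] and [F [K p]]]
  [G [G [G [G [F [K p]]] and [F [K p]]] and [F [K p]]] and [F [K p]]]

8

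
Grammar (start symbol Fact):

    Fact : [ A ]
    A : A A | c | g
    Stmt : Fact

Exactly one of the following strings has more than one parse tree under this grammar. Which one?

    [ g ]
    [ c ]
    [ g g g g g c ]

[ g g g g g c ]

[ g ]: 1 tree
[ c ]: 1 tree
[ g g g g g c ]: 42 trees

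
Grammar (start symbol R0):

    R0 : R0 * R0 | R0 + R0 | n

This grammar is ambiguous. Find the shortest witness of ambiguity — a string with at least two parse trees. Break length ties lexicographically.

n * n * n

length 1: no string has ≥2 trees
length 3: no string has ≥2 trees
length 5: n * n * n has 2 parse trees

Two derivations of n * n * n:
  R0 ⇒ R0 * R0 ⇒ R0 * R0 * R0 ⇒ n * R0 * R0 ⇒ n * n * R0 ⇒ n * n * n
  R0 ⇒ R0 * R0 ⇒ n * R0 ⇒ n * R0 * R0 ⇒ n * n * R0 ⇒ n * n * n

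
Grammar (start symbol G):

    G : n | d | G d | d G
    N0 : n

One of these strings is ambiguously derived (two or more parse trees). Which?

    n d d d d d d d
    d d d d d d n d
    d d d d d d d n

d d d d d d n d

n d d d d d d d: 1 tree
d d d d d d n d: 7 trees
d d d d d d d n: 1 tree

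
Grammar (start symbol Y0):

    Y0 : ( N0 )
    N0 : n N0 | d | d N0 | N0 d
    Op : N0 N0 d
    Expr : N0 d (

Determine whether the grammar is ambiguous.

Witness: ( d d )

Derivation 1: Y0 ⇒ ( N0 ) ⇒ ( d N0 ) ⇒ ( d d )
Derivation 2: Y0 ⇒ ( N0 ) ⇒ ( N0 d ) ⇒ ( d d )

Two distinct leftmost derivations for the same string.

Ambiguous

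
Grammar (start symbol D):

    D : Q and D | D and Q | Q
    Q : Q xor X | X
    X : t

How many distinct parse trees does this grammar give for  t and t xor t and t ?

Parse trees for t and t xor t and t:
  [D [Q [X t]] and [D [Q [Q [X t]] xor [X t]] and [D [Q [X t]]]]]
  [D [Q [X t]] and [D [D [Q [Q [X t]] xor [X t]]] and [Q [X t]]]]
  [D [D [Q [X t]] and [D [Q [Q [X t]] xor [X t]]]] and [Q [X t]]]
  [D [D [D [Q [X t]]] and [Q [Q [X t]] xor [X t]]] and [Q [X t]]]

4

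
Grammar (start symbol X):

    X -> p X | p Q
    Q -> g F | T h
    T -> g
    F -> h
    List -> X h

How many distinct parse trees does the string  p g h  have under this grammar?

2

Parse trees for p g h:
  [X p [Q g [F h]]]
  [X p [Q [T g] h]]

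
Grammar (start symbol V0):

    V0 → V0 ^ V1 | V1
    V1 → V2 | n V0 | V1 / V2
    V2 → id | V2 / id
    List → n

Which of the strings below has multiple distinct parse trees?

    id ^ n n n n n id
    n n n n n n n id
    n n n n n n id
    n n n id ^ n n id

id ^ n n n n n id: 1 tree
n n n n n n n id: 1 tree
n n n n n n id: 1 tree
n n n id ^ n n id: 4 trees

n n n id ^ n n id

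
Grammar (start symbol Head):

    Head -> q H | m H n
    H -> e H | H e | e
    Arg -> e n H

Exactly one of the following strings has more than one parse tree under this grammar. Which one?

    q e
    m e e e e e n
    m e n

m e e e e e n

q e: 1 tree
m e e e e e n: 16 trees
m e n: 1 tree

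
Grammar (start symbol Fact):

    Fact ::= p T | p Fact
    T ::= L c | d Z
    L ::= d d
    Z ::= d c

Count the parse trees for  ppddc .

Parse trees for ppddc:
  [Fact p [Fact p [T [L d d] c]]]
  [Fact p [Fact p [T d [Z d c]]]]

2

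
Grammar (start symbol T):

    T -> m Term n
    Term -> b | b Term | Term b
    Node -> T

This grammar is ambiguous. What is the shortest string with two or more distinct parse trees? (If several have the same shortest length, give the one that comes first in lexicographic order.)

m b b n

length 3: no string has ≥2 trees
length 4: m b b n has 2 parse trees

Two derivations of m b b n:
  T ⇒ m Term n ⇒ m b Term n ⇒ m b b n
  T ⇒ m Term n ⇒ m Term b n ⇒ m b b n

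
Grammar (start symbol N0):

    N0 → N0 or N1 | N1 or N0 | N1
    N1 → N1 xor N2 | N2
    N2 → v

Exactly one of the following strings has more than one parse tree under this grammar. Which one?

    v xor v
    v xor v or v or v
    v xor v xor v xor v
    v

v xor v or v or v

v xor v: 1 tree
v xor v or v or v: 4 trees
v xor v xor v xor v: 1 tree
v: 1 tree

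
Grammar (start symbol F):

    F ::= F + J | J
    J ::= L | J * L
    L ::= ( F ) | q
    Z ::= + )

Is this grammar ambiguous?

Unambiguous

(Z is unreachable from F, so its rules don't affect L(F).) The grammar is stratified — F handles '+' (left-recursive), J handles '*', L atoms. Each operator has a fixed associativity and precedence level, so every string has one parse.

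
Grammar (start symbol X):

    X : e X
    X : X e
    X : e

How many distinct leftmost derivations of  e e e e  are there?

Parse trees for e e e e:
  [X e [X e [X e [X e]]]]
  [X e [X e [X [X e] e]]]
  [X e [X [X e [X e]] e]]
  [X e [X [X [X e] e] e]]
  [X [X e [X e [X e]]] e]
  [X [X e [X [X e] e]] e]
  [X [X [X e [X e]] e] e]
  [X [X [X [X e] e] e] e]

8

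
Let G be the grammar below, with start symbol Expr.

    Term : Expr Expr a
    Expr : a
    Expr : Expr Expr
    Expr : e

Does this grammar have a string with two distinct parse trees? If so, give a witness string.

Ambiguous

Witness: a a a

Derivation 1: Expr ⇒ Expr Expr ⇒ a Expr ⇒ a Expr Expr ⇒ a a Expr ⇒ a a a
Derivation 2: Expr ⇒ Expr Expr ⇒ Expr Expr Expr ⇒ a Expr Expr ⇒ a a Expr ⇒ a a a

Two distinct leftmost derivations for the same string.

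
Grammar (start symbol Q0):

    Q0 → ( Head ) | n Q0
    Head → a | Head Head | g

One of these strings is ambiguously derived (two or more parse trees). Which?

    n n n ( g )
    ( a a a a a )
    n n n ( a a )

( a a a a a )

n n n ( g ): 1 tree
( a a a a a ): 14 trees
n n n ( a a ): 1 tree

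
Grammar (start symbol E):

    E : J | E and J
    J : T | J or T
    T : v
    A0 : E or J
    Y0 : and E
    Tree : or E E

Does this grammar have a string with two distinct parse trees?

Unambiguous

(A0, Y0, Tree are unreachable from E, so their rules don't affect L(E).) This is a standard precedence ladder (E over J over T), with each level left-recursive on its own operator ('and' at E, 'or' at J). That structure is LR(1), hence unambiguous.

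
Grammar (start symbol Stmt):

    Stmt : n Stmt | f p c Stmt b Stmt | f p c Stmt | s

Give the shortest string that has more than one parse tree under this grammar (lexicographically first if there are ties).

f p c f p c s b s

length 1: no string has ≥2 trees
length 2: no string has ≥2 trees
length 3: no string has ≥2 trees
length 4: no string has ≥2 trees
length 5: no string has ≥2 trees
length 6: no string has ≥2 trees
length 7: no string has ≥2 trees
length 8: no string has ≥2 trees
length 9: f p c f p c s b s has 2 parse trees

Two derivations of f p c f p c s b s:
  Stmt ⇒ f p c Stmt b Stmt ⇒ f p c f p c Stmt b Stmt ⇒ f p c f p c s b Stmt ⇒ f p c f p c s b s
  Stmt ⇒ f p c Stmt ⇒ f p c f p c Stmt b Stmt ⇒ f p c f p c s b Stmt ⇒ f p c f p c s b s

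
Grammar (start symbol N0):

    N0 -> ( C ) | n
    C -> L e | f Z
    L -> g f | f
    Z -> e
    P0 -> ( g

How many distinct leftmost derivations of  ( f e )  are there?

2

Parse trees for ( f e ):
  [N0 ( [C [L f] e] )]
  [N0 ( [C f [Z e]] )]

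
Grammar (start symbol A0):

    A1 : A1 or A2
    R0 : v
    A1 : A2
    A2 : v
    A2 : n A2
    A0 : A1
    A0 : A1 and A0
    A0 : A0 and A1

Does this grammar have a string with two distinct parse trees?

Ambiguous

Witness: v and v

Derivation 1: A0 ⇒ A1 and A0 ⇒ A2 and A0 ⇒ v and A0 ⇒ v and A1 ⇒ v and A2 ⇒ v and v
Derivation 2: A0 ⇒ A0 and A1 ⇒ A1 and A1 ⇒ A2 and A1 ⇒ v and A1 ⇒ v and A2 ⇒ v and v

Two distinct leftmost derivations for the same string.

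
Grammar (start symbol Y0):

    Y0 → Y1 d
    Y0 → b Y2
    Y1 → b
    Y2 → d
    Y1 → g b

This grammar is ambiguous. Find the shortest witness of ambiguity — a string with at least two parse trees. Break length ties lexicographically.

b d

length 2: b d has 2 parse trees

Two derivations of b d:
  Y0 ⇒ Y1 d ⇒ b d
  Y0 ⇒ b Y2 ⇒ b d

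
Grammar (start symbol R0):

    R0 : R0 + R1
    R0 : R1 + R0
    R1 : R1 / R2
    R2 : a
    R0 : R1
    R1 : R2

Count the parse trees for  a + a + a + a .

8

Parse trees for a + a + a + a:
  [R0 [R0 [R0 [R0 [R1 [R2 a]]] + [R1 [R2 a]]] + [R1 [R2 a]]] + [R1 [R2 a]]]
  [R0 [R0 [R0 [R1 [R2 a]] + [R0 [R1 [R2 a]]]] + [R1 [R2 a]]] + [R1 [R2 a]]]
  [R0 [R0 [R1 [R2 a]] + [R0 [R0 [R1 [R2 a]]] + [R1 [R2 a]]]] + [R1 [R2 a]]]
  [R0 [R0 [R1 [R2 a]] + [R0 [R1 [R2 a]] + [R0 [R1 [R2 a]]]]] + [R1 [R2 a]]]
  [R0 [R1 [R2 a]] + [R0 [R0 [R0 [R1 [R2 a]]] + [R1 [R2 a]]] + [R1 [R2 a]]]]
  [R0 [R1 [R2 a]] + [R0 [R0 [R1 [R2 a]] + [R0 [R1 [R2 a]]]] + [R1 [R2 a]]]]
  [R0 [R1 [R2 a]] + [R0 [R1 [R2 a]] + [R0 [R0 [R1 [R2 a]]] + [R1 [R2 a]]]]]
  [R0 [R1 [R2 a]] + [R0 [R1 [R2 a]] + [R0 [R1 [R2 a]] + [R0 [R1 [R2 a]]]]]]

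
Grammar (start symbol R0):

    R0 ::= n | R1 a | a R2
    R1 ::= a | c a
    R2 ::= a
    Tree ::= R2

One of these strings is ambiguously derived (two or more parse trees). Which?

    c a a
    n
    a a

a a

c a a: 1 tree
n: 1 tree
a a: 2 trees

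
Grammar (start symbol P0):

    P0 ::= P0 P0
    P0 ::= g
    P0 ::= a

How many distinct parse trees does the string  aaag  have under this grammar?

5

Parse trees for aaag:
  [P0 [P0 a] [P0 [P0 a] [P0 [P0 a] [P0 g]]]]
  [P0 [P0 a] [P0 [P0 [P0 a] [P0 a]] [P0 g]]]
  [P0 [P0 [P0 a] [P0 a]] [P0 [P0 a] [P0 g]]]
  [P0 [P0 [P0 a] [P0 [P0 a] [P0 a]]] [P0 g]]
  [P0 [P0 [P0 [P0 a] [P0 a]] [P0 a]] [P0 g]]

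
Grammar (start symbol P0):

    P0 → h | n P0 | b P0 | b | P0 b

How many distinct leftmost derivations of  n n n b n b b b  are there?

Parse trees for n n n b n b b b (showing first 6 of 29):
  [P0 n [P0 n [P0 n [P0 b [P0 n [P0 b [P0 b [P0 b]]]]]]]]
  [P0 n [P0 n [P0 n [P0 b [P0 n [P0 b [P0 [P0 b] b]]]]]]]
  [P0 n [P0 n [P0 n [P0 b [P0 n [P0 [P0 b [P0 b]] b]]]]]]
  [P0 n [P0 n [P0 n [P0 b [P0 n [P0 [P0 [P0 b] b] b]]]]]]
  [P0 n [P0 n [P0 n [P0 b [P0 [P0 n [P0 b [P0 b]]] b]]]]]
  [P0 n [P0 n [P0 n [P0 b [P0 [P0 n [P0 [P0 b] b]] b]]]]]

29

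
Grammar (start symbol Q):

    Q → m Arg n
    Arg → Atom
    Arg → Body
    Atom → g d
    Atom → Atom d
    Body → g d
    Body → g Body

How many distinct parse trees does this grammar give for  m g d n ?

Parse trees for m g d n:
  [Q m [Arg [Atom g d]] n]
  [Q m [Arg [Body g d]] n]

2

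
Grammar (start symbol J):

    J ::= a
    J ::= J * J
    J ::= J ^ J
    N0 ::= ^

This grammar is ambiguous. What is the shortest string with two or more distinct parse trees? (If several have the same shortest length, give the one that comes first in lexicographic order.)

length 1: no string has ≥2 trees
length 3: no string has ≥2 trees
length 5: a * a * a has 2 parse trees

Two derivations of a * a * a:
  J ⇒ J * J ⇒ a * J ⇒ a * J * J ⇒ a * a * J ⇒ a * a * a
  J ⇒ J * J ⇒ J * J * J ⇒ a * J * J ⇒ a * a * J ⇒ a * a * a

a * a * a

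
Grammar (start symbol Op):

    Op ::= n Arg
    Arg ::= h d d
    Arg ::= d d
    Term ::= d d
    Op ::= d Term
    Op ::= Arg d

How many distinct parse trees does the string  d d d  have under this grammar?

2

Parse trees for d d d:
  [Op d [Term d d]]
  [Op [Arg d d] d]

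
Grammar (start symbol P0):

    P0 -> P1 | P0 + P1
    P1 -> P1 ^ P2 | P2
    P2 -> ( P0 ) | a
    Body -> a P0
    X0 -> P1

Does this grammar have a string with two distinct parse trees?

Unambiguous

Only P0, P1, P2 are reachable from P0; ignoring the rest: The grammar is stratified — P0 handles '+' (left-recursive), P1 handles '^', P2 atoms. Each operator has a fixed associativity and precedence level, so every string has one parse.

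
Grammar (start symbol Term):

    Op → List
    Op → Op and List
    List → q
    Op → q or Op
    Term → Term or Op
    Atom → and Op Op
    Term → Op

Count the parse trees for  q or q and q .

3

Parse trees for q or q and q:
  [Term [Term [Op [List q]]] or [Op [Op [List q]] and [List q]]]
  [Term [Op [Op q or [Op [List q]]] and [List q]]]
  [Term [Op q or [Op [Op [List q]] and [List q]]]]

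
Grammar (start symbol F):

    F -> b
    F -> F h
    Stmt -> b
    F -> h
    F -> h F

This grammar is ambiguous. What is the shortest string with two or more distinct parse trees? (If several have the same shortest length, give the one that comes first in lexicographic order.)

length 1: no string has ≥2 trees
length 2: h h has 2 parse trees

Two derivations of h h:
  F ⇒ F h ⇒ h h
  F ⇒ h F ⇒ h h

h h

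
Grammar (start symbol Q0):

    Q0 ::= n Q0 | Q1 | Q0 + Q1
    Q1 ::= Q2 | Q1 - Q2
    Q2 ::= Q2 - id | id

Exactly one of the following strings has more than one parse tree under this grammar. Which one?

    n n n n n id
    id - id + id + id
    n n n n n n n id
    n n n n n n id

n n n n n id: 1 tree
id - id + id + id: 2 trees
n n n n n n n id: 1 tree
n n n n n n id: 1 tree

id - id + id + id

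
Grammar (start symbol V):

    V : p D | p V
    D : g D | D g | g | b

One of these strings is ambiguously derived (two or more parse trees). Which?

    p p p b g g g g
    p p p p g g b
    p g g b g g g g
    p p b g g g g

p g g b g g g g

p p p b g g g g: 1 tree
p p p p g g b: 1 tree
p g g b g g g g: 15 trees
p p b g g g g: 1 tree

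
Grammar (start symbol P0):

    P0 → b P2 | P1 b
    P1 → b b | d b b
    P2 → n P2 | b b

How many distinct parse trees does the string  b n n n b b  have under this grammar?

1

Parse trees for b n n n b b:
  [P0 b [P2 n [P2 n [P2 n [P2 b b]]]]]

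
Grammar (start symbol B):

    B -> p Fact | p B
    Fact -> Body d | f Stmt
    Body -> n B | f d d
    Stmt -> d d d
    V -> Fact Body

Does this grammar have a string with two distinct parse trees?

Ambiguous

Witness: p f d d d

Derivation 1: B ⇒ p Fact ⇒ p Body d ⇒ p f d d d
Derivation 2: B ⇒ p Fact ⇒ p f Stmt ⇒ p f d d d

Two distinct leftmost derivations for the same string.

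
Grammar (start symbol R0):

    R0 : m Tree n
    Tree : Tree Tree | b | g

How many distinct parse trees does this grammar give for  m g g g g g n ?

14

Parse trees for m g g g g g n (showing first 6 of 14):
  [R0 m [Tree [Tree g] [Tree [Tree g] [Tree [Tree g] [Tree [Tree g] [Tree g]]]]] n]
  [R0 m [Tree [Tree g] [Tree [Tree g] [Tree [Tree [Tree g] [Tree g]] [Tree g]]]] n]
  [R0 m [Tree [Tree g] [Tree [Tree [Tree g] [Tree g]] [Tree [Tree g] [Tree g]]]] n]
  [R0 m [Tree [Tree g] [Tree [Tree [Tree g] [Tree [Tree g] [Tree g]]] [Tree g]]] n]
  [R0 m [Tree [Tree g] [Tree [Tree [Tree [Tree g] [Tree g]] [Tree g]] [Tree g]]] n]
  [R0 m [Tree [Tree [Tree g] [Tree g]] [Tree [Tree g] [Tree [Tree g] [Tree g]]]] n]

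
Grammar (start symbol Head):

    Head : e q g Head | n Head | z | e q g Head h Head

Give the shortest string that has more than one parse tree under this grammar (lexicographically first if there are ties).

e q g e q g z h z

length 1: no string has ≥2 trees
length 2: no string has ≥2 trees
length 3: no string has ≥2 trees
length 4: no string has ≥2 trees
length 5: no string has ≥2 trees
length 6: no string has ≥2 trees
length 7: no string has ≥2 trees
length 8: no string has ≥2 trees
length 9: e q g e q g z h z has 2 parse trees

Two derivations of e q g e q g z h z:
  Head ⇒ e q g Head ⇒ e q g e q g Head h Head ⇒ e q g e q g z h Head ⇒ e q g e q g z h z
  Head ⇒ e q g Head h Head ⇒ e q g e q g Head h Head ⇒ e q g e q g z h Head ⇒ e q g e q g z h z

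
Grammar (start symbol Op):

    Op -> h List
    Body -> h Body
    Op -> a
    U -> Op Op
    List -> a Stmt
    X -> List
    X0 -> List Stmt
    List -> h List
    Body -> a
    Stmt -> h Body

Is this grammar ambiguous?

Unambiguous

(X, U, X0 are unreachable from Op, so their rules don't affect L(Op).) Restricted to the reachable nonterminals, every rule has the form A → t or A → t B, and no two rules for the same A share a first terminal. The grammar encodes a DFA — one run per string.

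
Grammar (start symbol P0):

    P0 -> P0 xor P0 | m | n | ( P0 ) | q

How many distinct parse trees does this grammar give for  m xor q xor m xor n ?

Parse trees for m xor q xor m xor n:
  [P0 [P0 m] xor [P0 [P0 q] xor [P0 [P0 m] xor [P0 n]]]]
  [P0 [P0 m] xor [P0 [P0 [P0 q] xor [P0 m]] xor [P0 n]]]
  [P0 [P0 [P0 m] xor [P0 q]] xor [P0 [P0 m] xor [P0 n]]]
  [P0 [P0 [P0 m] xor [P0 [P0 q] xor [P0 m]]] xor [P0 n]]
  [P0 [P0 [P0 [P0 m] xor [P0 q]] xor [P0 m]] xor [P0 n]]

5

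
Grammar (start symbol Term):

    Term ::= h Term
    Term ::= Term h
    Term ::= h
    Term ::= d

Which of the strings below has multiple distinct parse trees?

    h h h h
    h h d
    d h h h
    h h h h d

h h h h: 8 trees
h h d: 1 tree
d h h h: 1 tree
h h h h d: 1 tree

h h h h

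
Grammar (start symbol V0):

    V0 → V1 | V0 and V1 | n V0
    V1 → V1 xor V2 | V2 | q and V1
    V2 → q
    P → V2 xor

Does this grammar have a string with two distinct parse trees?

Witness: q and q

Derivation 1: V0 ⇒ V1 ⇒ q and V1 ⇒ q and V2 ⇒ q and q
Derivation 2: V0 ⇒ V0 and V1 ⇒ V1 and V1 ⇒ V2 and V1 ⇒ q and V1 ⇒ q and V2 ⇒ q and q

Two distinct leftmost derivations for the same string.

Ambiguous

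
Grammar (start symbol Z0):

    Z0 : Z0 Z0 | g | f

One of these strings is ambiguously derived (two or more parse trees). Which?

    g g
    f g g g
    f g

g g: 1 tree
f g g g: 5 trees
f g: 1 tree

f g g g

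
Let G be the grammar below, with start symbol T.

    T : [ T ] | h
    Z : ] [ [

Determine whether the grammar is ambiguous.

Unambiguous

Only T is reachable from T; ignoring the rest: Each string is a nest of matched brackets around a single atom. An opening bracket forces the recursive rule; an atom forces the base rule.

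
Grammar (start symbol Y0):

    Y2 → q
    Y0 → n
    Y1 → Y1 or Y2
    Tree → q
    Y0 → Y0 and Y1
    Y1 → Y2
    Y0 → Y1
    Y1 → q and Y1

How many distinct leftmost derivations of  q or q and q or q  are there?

1

Parse trees for q or q and q or q:
  [Y0 [Y0 [Y1 [Y1 [Y2 q]] or [Y2 q]]] and [Y1 [Y1 [Y2 q]] or [Y2 q]]]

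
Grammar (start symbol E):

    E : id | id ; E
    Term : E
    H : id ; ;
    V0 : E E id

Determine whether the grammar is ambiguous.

(Term, H, V0 are unreachable from E, so their rules don't affect L(E).) Right-recursive list with a separator: after each atom, whether the separator follows determines the rule. One parse per string.

Unambiguous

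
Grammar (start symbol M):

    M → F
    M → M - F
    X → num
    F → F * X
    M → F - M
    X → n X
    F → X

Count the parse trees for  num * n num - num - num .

Parse trees for num * n num - num - num:
  [M [M [M [F [F [X num]] * [X n [X num]]]] - [F [X num]]] - [F [X num]]]
  [M [M [F [F [X num]] * [X n [X num]]] - [M [F [X num]]]] - [F [X num]]]
  [M [F [F [X num]] * [X n [X num]]] - [M [M [F [X num]]] - [F [X num]]]]
  [M [F [F [X num]] * [X n [X num]]] - [M [F [X num]] - [M [F [X num]]]]]

4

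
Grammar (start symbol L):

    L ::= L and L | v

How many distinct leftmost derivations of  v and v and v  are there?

Parse trees for v and v and v:
  [L [L v] and [L [L v] and [L v]]]
  [L [L [L v] and [L v]] and [L v]]

2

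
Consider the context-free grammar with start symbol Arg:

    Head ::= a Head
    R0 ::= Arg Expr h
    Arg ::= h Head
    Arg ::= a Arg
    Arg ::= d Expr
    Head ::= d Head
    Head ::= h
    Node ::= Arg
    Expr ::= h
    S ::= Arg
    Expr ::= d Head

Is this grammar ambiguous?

Unambiguous

Only Arg, Expr, Head are reachable from Arg; ignoring the rest: Each reachable nonterminal has at most one production per leading terminal, and all productions are right-linear; the derivation is determined token-by-token.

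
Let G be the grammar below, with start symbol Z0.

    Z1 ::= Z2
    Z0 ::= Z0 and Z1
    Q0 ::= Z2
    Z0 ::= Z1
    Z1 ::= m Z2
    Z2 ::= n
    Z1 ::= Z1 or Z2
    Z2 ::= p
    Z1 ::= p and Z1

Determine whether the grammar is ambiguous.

Ambiguous

Witness: p and n

Derivation 1: Z0 ⇒ Z0 and Z1 ⇒ Z1 and Z1 ⇒ Z2 and Z1 ⇒ p and Z1 ⇒ p and Z2 ⇒ p and n
Derivation 2: Z0 ⇒ Z1 ⇒ p and Z1 ⇒ p and Z2 ⇒ p and n

Two distinct leftmost derivations for the same string.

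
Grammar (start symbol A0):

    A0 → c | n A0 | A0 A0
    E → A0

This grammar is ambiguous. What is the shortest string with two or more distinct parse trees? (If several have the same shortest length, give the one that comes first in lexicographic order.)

c c c

length 1: no string has ≥2 trees
length 2: no string has ≥2 trees
length 3: c c c has 2 parse trees

Two derivations of c c c:
  A0 ⇒ A0 A0 ⇒ c A0 ⇒ c A0 A0 ⇒ c c A0 ⇒ c c c
  A0 ⇒ A0 A0 ⇒ A0 A0 A0 ⇒ c A0 A0 ⇒ c c A0 ⇒ c c c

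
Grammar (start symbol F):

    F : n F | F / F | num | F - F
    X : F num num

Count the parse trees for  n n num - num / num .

9

Parse trees for n n num - num / num (showing first 6 of 9):
  [F n [F n [F [F [F num] - [F num]] / [F num]]]]
  [F n [F n [F [F num] - [F [F num] / [F num]]]]]
  [F n [F [F n [F [F num] - [F num]]] / [F num]]]
  [F n [F [F [F n [F num]] - [F num]] / [F num]]]
  [F n [F [F n [F num]] - [F [F num] / [F num]]]]
  [F [F n [F n [F [F num] - [F num]]]] / [F num]]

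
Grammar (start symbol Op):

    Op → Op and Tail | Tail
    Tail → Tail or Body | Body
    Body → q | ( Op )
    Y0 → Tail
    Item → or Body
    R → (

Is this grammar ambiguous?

Unambiguous

(Y0, Item, R are unreachable from Op, so their rules don't affect L(Op).) The grammar is stratified — Op handles 'and' (left-recursive), Tail handles 'or', Body atoms. Each operator has a fixed associativity and precedence level, so every string has one parse.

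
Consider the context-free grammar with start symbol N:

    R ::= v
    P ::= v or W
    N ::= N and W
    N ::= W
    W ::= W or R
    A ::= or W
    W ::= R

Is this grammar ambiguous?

Only N, W, R are reachable from N; ignoring the rest: N → N and W | W  ;  W → W or R | R  — a left-associative chain with R at the bottom. Each string factors uniquely by precedence.

Unambiguous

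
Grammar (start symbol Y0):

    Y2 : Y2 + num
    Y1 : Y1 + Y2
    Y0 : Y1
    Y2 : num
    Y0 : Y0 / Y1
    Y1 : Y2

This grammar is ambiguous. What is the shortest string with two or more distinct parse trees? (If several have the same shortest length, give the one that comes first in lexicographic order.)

length 1: no string has ≥2 trees
length 3: num + num has 2 parse trees

Two derivations of num + num:
  Y0 ⇒ Y1 ⇒ Y1 + Y2 ⇒ Y2 + Y2 ⇒ num + Y2 ⇒ num + num
  Y0 ⇒ Y1 ⇒ Y2 ⇒ Y2 + num ⇒ num + num

num + num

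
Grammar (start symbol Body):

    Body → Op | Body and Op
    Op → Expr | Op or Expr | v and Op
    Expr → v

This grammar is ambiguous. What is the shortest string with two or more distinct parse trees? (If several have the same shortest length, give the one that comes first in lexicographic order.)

v and v

length 1: no string has ≥2 trees
length 3: v and v has 2 parse trees

Two derivations of v and v:
  Body ⇒ Op ⇒ v and Op ⇒ v and Expr ⇒ v and v
  Body ⇒ Body and Op ⇒ Op and Op ⇒ Expr and Op ⇒ v and Op ⇒ v and Expr ⇒ v and v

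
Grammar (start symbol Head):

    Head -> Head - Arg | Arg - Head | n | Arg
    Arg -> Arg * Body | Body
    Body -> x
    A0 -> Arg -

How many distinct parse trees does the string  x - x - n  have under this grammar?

1

Parse trees for x - x - n:
  [Head [Arg [Body x]] - [Head [Arg [Body x]] - [Head n]]]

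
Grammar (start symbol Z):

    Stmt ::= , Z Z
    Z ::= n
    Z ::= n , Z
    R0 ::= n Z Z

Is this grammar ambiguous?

Only Z is reachable from Z; ignoring the rest: Right-recursive list with a separator: after each atom, whether the separator follows determines the rule. One parse per string.

Unambiguous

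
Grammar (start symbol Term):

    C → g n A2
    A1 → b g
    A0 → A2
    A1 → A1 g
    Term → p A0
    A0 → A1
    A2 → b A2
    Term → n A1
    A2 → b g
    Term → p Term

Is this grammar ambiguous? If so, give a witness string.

Ambiguous

Witness: p b g

Derivation 1: Term ⇒ p A0 ⇒ p A2 ⇒ p b g
Derivation 2: Term ⇒ p A0 ⇒ p A1 ⇒ p b g

Two distinct leftmost derivations for the same string.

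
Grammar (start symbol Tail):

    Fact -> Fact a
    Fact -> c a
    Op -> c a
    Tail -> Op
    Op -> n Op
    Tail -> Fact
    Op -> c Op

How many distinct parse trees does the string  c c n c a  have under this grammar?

Parse trees for c c n c a:
  [Tail [Op c [Op c [Op n [Op c a]]]]]

1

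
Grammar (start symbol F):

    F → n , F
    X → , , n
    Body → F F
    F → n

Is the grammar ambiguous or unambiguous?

Unambiguous

(X, Body are unreachable from F, so their rules don't affect L(F).) The reachable grammar is A → atom sep A | atom. Each atom is followed by either the separator (recurse) or end-of-string (stop) — no choice point.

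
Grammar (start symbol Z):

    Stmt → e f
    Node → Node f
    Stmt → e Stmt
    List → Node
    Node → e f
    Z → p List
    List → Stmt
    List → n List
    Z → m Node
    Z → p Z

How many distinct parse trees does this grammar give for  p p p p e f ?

2

Parse trees for p p p p e f:
  [Z p [Z p [Z p [Z p [List [Node e f]]]]]]
  [Z p [Z p [Z p [Z p [List [Stmt e f]]]]]]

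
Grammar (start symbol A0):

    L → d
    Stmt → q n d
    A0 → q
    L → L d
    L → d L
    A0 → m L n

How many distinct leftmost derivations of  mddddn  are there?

8

Parse trees for mddddn:
  [A0 m [L [L [L [L d] d] d] d] n]
  [A0 m [L [L [L d [L d]] d] d] n]
  [A0 m [L [L d [L [L d] d]] d] n]
  [A0 m [L [L d [L d [L d]]] d] n]
  [A0 m [L d [L [L [L d] d] d]] n]
  [A0 m [L d [L [L d [L d]] d]] n]
  [A0 m [L d [L d [L [L d] d]]] n]
  [A0 m [L d [L d [L d [L d]]]] n]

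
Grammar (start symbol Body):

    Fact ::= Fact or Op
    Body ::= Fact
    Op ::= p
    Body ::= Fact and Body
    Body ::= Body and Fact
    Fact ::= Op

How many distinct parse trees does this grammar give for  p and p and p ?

4

Parse trees for p and p and p:
  [Body [Fact [Op p]] and [Body [Fact [Op p]] and [Body [Fact [Op p]]]]]
  [Body [Fact [Op p]] and [Body [Body [Fact [Op p]]] and [Fact [Op p]]]]
  [Body [Body [Fact [Op p]] and [Body [Fact [Op p]]]] and [Fact [Op p]]]
  [Body [Body [Body [Fact [Op p]]] and [Fact [Op p]]] and [Fact [Op p]]]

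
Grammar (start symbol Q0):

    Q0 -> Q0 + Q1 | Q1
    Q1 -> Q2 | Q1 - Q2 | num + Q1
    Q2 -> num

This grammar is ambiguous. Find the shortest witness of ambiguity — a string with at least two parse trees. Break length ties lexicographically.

length 1: no string has ≥2 trees
length 3: num + num has 2 parse trees

Two derivations of num + num:
  Q0 ⇒ Q0 + Q1 ⇒ Q1 + Q1 ⇒ Q2 + Q1 ⇒ num + Q1 ⇒ num + Q2 ⇒ num + num
  Q0 ⇒ Q1 ⇒ num + Q1 ⇒ num + Q2 ⇒ num + num

num + num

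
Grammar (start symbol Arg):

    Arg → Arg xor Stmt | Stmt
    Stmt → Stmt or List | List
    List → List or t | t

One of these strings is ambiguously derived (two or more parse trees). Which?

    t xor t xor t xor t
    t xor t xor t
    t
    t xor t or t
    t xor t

t xor t or t

t xor t xor t xor t: 1 tree
t xor t xor t: 1 tree
t: 1 tree
t xor t or t: 2 trees
t xor t: 1 tree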